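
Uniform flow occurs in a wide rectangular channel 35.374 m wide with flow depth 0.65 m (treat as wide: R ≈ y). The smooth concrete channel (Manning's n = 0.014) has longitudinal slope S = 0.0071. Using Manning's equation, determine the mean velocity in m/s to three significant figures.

A = b·y = 35.374 × 0.65 = 22.99 m²
Wide channel: R ≈ y = 0.65 m
Q = (1/n)·A·R^(2/3)·S^(1/2) = (1/0.014) × 22.99 × 0.6500^(2/3) × 0.0071^(1/2) = 103.8 m³/s
V = Q/A = 103.8/22.99 = 4.516 m/s

4.52 m/s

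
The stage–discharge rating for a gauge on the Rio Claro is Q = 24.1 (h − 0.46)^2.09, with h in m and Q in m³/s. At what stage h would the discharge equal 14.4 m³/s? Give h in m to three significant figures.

h − h₀ = (Q/C)^(1/b) = (14.4/24.1)^(1/2.09) = 0.7816 m
h = 0.46 + 0.7816 = 1.242 m

1.24 m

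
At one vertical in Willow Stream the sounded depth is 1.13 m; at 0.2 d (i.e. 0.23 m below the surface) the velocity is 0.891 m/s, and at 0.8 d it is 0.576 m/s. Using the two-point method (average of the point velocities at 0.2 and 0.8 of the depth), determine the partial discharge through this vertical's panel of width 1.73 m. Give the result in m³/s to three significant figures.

1.43 m³/s

v̄ = (0.891 + 0.576) / 2 = 0.7335 m/s
q = v̄ × d × w = 0.7335 × 1.13 × 1.73 = 1.434 m³/s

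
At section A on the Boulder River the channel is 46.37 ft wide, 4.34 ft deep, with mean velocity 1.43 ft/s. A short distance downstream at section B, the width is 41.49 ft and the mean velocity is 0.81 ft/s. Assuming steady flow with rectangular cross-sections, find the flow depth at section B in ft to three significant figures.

8.56 ft

Q = A₁V₁ = (46.37×4.34) × 1.43 = 287.8 ft³/s
d₂ = Q/(b₂ V₂) = 287.8/(41.49×0.81) = 8.563 ft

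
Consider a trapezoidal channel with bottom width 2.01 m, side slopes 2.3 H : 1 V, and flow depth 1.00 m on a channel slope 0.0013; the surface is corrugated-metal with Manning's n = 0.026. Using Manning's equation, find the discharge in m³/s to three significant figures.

A = (b + z·y)·y = (2.01 + 2.3×1.00)×1.00 = 4.310 m²
P = b + 2y√(1+z²) = 2.01 + 2×1.00×√(1+2.3²) = 7.026 m
R = A/P = 4.310/7.026 = 0.6134 m
Q = (1/n)·A·R^(2/3)·S^(1/2) = (1/0.026) × 4.310 × 0.6134^(2/3) × 0.0013^(1/2) = 4.315 m³/s

4.32 m³/s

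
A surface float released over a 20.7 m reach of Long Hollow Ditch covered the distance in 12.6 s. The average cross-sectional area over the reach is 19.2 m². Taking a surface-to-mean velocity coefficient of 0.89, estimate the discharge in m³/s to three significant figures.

v_surface = L / t̄ = 20.7 / 12.6 = 1.643 m/s
v_mean = 0.89 × 1.643 = 1.462 m/s
Q = A × v_mean = 19.2 × 1.462 = 28.07 m³/s

28.1 m³/s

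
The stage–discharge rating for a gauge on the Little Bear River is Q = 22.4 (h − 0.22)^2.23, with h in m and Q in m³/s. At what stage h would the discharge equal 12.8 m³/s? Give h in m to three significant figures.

h − h₀ = (Q/C)^(1/b) = (12.8/22.4)^(1/2.23) = 0.7781 m
h = 0.22 + 0.7781 = 0.9981 m

0.998 m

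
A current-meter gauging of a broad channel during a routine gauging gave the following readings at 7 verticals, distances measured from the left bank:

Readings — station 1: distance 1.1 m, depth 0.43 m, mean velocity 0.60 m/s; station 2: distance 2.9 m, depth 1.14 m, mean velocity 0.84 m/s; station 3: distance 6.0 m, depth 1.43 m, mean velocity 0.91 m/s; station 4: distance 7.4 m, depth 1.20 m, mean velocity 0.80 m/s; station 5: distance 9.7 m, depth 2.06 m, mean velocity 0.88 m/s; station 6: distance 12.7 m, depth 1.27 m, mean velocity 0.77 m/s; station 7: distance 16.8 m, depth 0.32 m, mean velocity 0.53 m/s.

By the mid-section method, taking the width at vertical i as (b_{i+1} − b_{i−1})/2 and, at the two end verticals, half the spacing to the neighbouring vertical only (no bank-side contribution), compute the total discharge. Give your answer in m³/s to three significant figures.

w_1 = (2.9 − 1.1)/2 = 0.9 m; q_1 = 0.60 × 0.43 × 0.9 = 0.2322 m³/s
w_2 = (6.0 − 1.1)/2 = 2.45 m; q_2 = 0.84 × 1.14 × 2.45 = 2.346 m³/s
w_3 = (7.4 − 2.9)/2 = 2.25 m; q_3 = 0.91 × 1.43 × 2.25 = 2.928 m³/s
w_4 = (9.7 − 6.0)/2 = 1.85 m; q_4 = 0.80 × 1.20 × 1.85 = 1.776 m³/s
w_5 = (12.7 − 7.4)/2 = 2.65 m; q_5 = 0.88 × 2.06 × 2.65 = 4.804 m³/s
w_6 = (16.8 − 9.7)/2 = 3.55 m; q_6 = 0.77 × 1.27 × 3.55 = 3.472 m³/s
w_7 = (16.8 − 12.7)/2 = 2.05 m; q_7 = 0.53 × 0.32 × 2.05 = 0.3477 m³/s
Q = Σ qᵢ = 15.91 m³/s

15.9 m³/s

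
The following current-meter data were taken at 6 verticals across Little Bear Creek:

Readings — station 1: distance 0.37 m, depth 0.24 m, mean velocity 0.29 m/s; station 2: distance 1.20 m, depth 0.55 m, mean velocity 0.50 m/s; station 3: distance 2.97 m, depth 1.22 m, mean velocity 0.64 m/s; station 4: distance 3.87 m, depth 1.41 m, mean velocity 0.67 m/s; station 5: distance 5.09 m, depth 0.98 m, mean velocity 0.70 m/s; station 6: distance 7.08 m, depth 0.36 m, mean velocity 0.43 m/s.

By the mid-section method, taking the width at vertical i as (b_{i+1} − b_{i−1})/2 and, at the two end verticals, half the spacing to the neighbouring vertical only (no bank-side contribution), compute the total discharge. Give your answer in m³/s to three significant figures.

w_1 = (1.20 − 0.37)/2 = 0.415 m; q_1 = 0.29 × 0.24 × 0.415 = 0.02888 m³/s
w_2 = (2.97 − 0.37)/2 = 1.3 m; q_2 = 0.50 × 0.55 × 1.3 = 0.3575 m³/s
w_3 = (3.87 − 1.20)/2 = 1.335 m; q_3 = 0.64 × 1.22 × 1.335 = 1.042 m³/s
w_4 = (5.09 − 2.97)/2 = 1.06 m; q_4 = 0.67 × 1.41 × 1.06 = 1.001 m³/s
w_5 = (7.08 − 3.87)/2 = 1.605 m; q_5 = 0.70 × 0.98 × 1.605 = 1.101 m³/s
w_6 = (7.08 − 5.09)/2 = 0.995 m; q_6 = 0.43 × 0.36 × 0.995 = 0.1540 m³/s
Q = Σ qᵢ = 3.685 m³/s

3.69 m³/s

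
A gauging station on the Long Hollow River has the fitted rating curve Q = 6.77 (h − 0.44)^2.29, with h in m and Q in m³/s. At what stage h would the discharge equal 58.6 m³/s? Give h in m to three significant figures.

3.01 m

h − h₀ = (Q/C)^(1/b) = (58.6/6.77)^(1/2.29) = 2.566 m
h = 0.44 + 2.566 = 3.006 m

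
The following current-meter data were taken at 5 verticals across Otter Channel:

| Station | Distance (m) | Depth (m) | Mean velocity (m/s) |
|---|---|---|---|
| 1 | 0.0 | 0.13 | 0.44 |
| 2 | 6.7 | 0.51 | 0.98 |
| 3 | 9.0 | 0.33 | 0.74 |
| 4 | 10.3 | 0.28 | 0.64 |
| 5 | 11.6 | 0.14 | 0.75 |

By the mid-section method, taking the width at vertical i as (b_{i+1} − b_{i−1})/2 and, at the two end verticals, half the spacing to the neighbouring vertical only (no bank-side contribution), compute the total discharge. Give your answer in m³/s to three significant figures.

w_1 = (6.7 − 0.0)/2 = 3.35 m; q_1 = 0.44 × 0.13 × 3.35 = 0.1916 m³/s
w_2 = (9.0 − 0.0)/2 = 4.5 m; q_2 = 0.98 × 0.51 × 4.5 = 2.249 m³/s
w_3 = (10.3 − 6.7)/2 = 1.8 m; q_3 = 0.74 × 0.33 × 1.8 = 0.4396 m³/s
w_4 = (11.6 − 9.0)/2 = 1.3 m; q_4 = 0.64 × 0.28 × 1.3 = 0.2330 m³/s
w_5 = (11.6 − 10.3)/2 = 0.65 m; q_5 = 0.75 × 0.14 × 0.65 = 0.06825 m³/s
Q = Σ qᵢ = 3.181 m³/s

3.18 m³/s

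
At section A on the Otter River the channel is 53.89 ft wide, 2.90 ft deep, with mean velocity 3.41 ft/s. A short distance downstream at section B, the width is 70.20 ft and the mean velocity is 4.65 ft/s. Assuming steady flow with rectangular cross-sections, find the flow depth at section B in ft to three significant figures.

Q = A₁V₁ = (53.89×2.90) × 3.41 = 532.9 ft³/s
d₂ = Q/(b₂ V₂) = 532.9/(70.20×4.65) = 1.633 ft

1.63 ft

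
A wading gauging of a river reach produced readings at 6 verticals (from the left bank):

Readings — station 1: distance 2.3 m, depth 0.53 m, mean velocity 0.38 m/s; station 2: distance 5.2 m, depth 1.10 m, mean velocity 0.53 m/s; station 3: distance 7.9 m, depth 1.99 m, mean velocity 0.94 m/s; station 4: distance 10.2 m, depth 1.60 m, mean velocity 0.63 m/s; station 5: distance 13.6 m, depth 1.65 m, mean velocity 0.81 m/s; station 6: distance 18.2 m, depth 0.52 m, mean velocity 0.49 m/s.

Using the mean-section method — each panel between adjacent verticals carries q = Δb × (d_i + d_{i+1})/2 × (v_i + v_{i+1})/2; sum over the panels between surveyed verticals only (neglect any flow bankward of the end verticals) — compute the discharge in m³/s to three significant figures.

14.6 m³/s

Panel 1-2: Δb = 2.9 m, d̄ = (0.53+1.10)/2 = 0.815, v̄ = (0.38+0.53)/2 = 0.455 → q = 2.9×0.815×0.455 = 1.075 m³/s
Panel 2-3: Δb = 2.7 m, d̄ = (1.10+1.99)/2 = 1.545, v̄ = (0.53+0.94)/2 = 0.735 → q = 2.7×1.545×0.735 = 3.066 m³/s
Panel 3-4: Δb = 2.3 m, d̄ = (1.99+1.60)/2 = 1.795, v̄ = (0.94+0.63)/2 = 0.785 → q = 2.3×1.795×0.785 = 3.241 m³/s
Panel 4-5: Δb = 3.4 m, d̄ = (1.60+1.65)/2 = 1.625, v̄ = (0.63+0.81)/2 = 0.72 → q = 3.4×1.625×0.72 = 3.978 m³/s
Panel 5-6: Δb = 4.6 m, d̄ = (1.65+0.52)/2 = 1.085, v̄ = (0.81+0.49)/2 = 0.65 → q = 4.6×1.085×0.65 = 3.244 m³/s
Q = Σ q = 14.60 m³/s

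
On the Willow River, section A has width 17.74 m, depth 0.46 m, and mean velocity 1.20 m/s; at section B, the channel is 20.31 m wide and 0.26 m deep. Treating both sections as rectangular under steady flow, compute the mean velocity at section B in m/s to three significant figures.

1.85 m/s

Q = A₁V₁ = (17.74×0.46) × 1.20 = 9.792 m³/s
A₂ = 20.31 × 0.26 = 5.281 m²
V₂ = Q/A₂ = 9.792/5.281 = 1.854 m/s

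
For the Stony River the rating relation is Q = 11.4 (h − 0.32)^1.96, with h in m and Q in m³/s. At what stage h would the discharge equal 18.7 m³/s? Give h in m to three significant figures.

1.61 m

h − h₀ = (Q/C)^(1/b) = (18.7/11.4)^(1/1.96) = 1.287 m
h = 0.32 + 1.287 = 1.607 m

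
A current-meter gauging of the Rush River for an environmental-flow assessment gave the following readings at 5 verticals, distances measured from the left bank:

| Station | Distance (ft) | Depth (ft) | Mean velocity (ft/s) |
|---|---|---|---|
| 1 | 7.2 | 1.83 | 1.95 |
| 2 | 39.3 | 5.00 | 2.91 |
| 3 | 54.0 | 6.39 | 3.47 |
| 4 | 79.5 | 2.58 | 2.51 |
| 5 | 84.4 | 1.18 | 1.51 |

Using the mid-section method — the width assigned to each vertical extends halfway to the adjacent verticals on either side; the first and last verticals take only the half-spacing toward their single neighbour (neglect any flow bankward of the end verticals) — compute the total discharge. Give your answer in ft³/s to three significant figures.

946 ft³/s

w_1 = (39.3 − 7.2)/2 = 16.05 ft; q_1 = 1.95 × 1.83 × 16.05 = 57.27 ft³/s
w_2 = (54.0 − 7.2)/2 = 23.4 ft; q_2 = 2.91 × 5.00 × 23.4 = 340.5 ft³/s
w_3 = (79.5 − 39.3)/2 = 20.1 ft; q_3 = 3.47 × 6.39 × 20.1 = 445.7 ft³/s
w_4 = (84.4 − 54.0)/2 = 15.2 ft; q_4 = 2.51 × 2.58 × 15.2 = 98.43 ft³/s
w_5 = (84.4 − 79.5)/2 = 2.45 ft; q_5 = 1.51 × 1.18 × 2.45 = 4.365 ft³/s
Q = Σ qᵢ = 946.2 ft³/s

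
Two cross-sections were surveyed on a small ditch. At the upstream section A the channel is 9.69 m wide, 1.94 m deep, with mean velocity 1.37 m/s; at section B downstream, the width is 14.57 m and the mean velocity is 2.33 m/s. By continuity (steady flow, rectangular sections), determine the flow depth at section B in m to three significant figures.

0.759 m

Q = A₁V₁ = (9.69×1.94) × 1.37 = 25.75 m³/s
d₂ = Q/(b₂ V₂) = 25.75/(14.57×2.33) = 0.7586 m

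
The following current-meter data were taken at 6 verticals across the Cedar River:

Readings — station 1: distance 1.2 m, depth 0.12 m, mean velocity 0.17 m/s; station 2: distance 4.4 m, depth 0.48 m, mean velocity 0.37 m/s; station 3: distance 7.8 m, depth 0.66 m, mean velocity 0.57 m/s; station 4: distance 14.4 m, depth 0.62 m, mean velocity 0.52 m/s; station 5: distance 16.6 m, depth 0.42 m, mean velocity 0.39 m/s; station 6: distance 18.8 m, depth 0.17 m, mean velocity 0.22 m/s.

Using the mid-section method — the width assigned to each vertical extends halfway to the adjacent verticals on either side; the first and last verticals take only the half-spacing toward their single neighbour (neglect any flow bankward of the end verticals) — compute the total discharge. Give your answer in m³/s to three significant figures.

4.32 m³/s

w_1 = (4.4 − 1.2)/2 = 1.6 m; q_1 = 0.17 × 0.12 × 1.6 = 0.03264 m³/s
w_2 = (7.8 − 1.2)/2 = 3.3 m; q_2 = 0.37 × 0.48 × 3.3 = 0.5861 m³/s
w_3 = (14.4 − 4.4)/2 = 5 m; q_3 = 0.57 × 0.66 × 5 = 1.881 m³/s
w_4 = (16.6 − 7.8)/2 = 4.4 m; q_4 = 0.52 × 0.62 × 4.4 = 1.419 m³/s
w_5 = (18.8 − 14.4)/2 = 2.2 m; q_5 = 0.39 × 0.42 × 2.2 = 0.3604 m³/s
w_6 = (18.8 − 16.6)/2 = 1.1 m; q_6 = 0.22 × 0.17 × 1.1 = 0.04114 m³/s
Q = Σ qᵢ = 4.320 m³/s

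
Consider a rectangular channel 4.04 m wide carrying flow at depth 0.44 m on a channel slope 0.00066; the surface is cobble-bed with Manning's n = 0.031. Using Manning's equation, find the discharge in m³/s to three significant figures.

0.747 m³/s

A = b·y = 4.04 × 0.44 = 1.778 m²
P = b + 2y = 4.04 + 2×0.44 = 4.920 m
R = A/P = 1.778/4.920 = 0.3613 m
Q = (1/n)·A·R^(2/3)·S^(1/2) = (1/0.031) × 1.778 × 0.3613^(2/3) × 0.00066^(1/2) = 0.7473 m³/s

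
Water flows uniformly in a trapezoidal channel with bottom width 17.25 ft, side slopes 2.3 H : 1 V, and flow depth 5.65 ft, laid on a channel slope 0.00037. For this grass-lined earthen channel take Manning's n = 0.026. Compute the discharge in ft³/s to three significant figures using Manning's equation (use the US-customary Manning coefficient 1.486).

453 ft³/s

A = (b + z·y)·y = (17.25 + 2.3×5.65)×5.65 = 170.9 ft²
P = b + 2y√(1+z²) = 17.25 + 2×5.65×√(1+2.3²) = 45.59 ft
R = A/P = 170.9/45.59 = 3.748 ft
Q = (1.486/n)·A·R^(2/3)·S^(1/2) = (1.486/0.026) × 170.9 × 3.748^(2/3) × 0.00037^(1/2) = 453.3 ft³/s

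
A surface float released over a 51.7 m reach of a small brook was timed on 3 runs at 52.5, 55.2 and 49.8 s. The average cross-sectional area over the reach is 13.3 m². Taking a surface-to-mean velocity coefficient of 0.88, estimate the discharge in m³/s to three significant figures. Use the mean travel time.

11.5 m³/s

t̄ = (52.5 + 55.2 + 49.8) / 3 = 52.5 s
v_surface = L / t̄ = 51.7 / 52.5 = 0.9848 m/s
v_mean = 0.88 × 0.9848 = 0.8666 m/s
Q = A × v_mean = 13.3 × 0.8666 = 11.53 m³/s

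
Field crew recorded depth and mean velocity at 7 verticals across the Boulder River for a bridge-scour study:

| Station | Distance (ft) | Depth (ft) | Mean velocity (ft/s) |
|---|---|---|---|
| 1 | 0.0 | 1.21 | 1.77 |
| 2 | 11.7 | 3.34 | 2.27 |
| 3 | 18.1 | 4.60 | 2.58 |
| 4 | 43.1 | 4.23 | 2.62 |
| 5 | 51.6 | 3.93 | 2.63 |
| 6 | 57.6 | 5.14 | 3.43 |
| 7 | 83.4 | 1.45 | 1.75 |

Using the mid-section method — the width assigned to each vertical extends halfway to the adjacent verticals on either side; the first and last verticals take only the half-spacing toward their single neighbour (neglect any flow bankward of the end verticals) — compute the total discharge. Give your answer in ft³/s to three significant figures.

w_1 = (11.7 − 0.0)/2 = 5.85 ft; q_1 = 1.77 × 1.21 × 5.85 = 12.53 ft³/s
w_2 = (18.1 − 0.0)/2 = 9.05 ft; q_2 = 2.27 × 3.34 × 9.05 = 68.62 ft³/s
w_3 = (43.1 − 11.7)/2 = 15.7 ft; q_3 = 2.58 × 4.60 × 15.7 = 186.3 ft³/s
w_4 = (51.6 − 18.1)/2 = 16.75 ft; q_4 = 2.62 × 4.23 × 16.75 = 185.6 ft³/s
w_5 = (57.6 − 43.1)/2 = 7.25 ft; q_5 = 2.63 × 3.93 × 7.25 = 74.94 ft³/s
w_6 = (83.4 − 51.6)/2 = 15.9 ft; q_6 = 3.43 × 5.14 × 15.9 = 280.3 ft³/s
w_7 = (83.4 − 57.6)/2 = 12.9 ft; q_7 = 1.75 × 1.45 × 12.9 = 32.73 ft³/s
Q = Σ qᵢ = 841.1 ft³/s

841 ft³/s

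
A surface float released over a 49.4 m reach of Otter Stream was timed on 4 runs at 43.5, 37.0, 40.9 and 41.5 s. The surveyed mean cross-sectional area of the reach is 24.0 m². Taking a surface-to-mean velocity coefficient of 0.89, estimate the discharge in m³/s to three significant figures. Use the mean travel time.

t̄ = (43.5 + 37.0 + 40.9 + 41.5) / 4 = 40.725 s
v_surface = L / t̄ = 49.4 / 40.725 = 1.213 m/s
v_mean = 0.89 × 1.213 = 1.080 m/s
Q = A × v_mean = 24.0 × 1.080 = 25.91 m³/s

25.9 m³/s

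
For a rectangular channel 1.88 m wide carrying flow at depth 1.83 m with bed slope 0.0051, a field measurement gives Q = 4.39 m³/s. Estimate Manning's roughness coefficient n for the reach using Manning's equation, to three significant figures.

0.0407

A = b·y = 1.88 × 1.83 = 3.440 m²
P = b + 2y = 1.88 + 2×1.83 = 5.540 m
R = A/P = 3.440/5.540 = 0.6210 m
n = (1/Q)·A·R^(2/3)·S^(1/2) = (1/4.39) × 3.440 × 0.7279 × 0.07141 = 0.04074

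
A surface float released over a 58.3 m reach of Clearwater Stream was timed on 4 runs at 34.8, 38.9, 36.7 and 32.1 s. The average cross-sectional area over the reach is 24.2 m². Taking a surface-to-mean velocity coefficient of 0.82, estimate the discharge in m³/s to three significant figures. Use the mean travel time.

32.5 m³/s

t̄ = (34.8 + 38.9 + 36.7 + 32.1) / 4 = 35.625 s
v_surface = L / t̄ = 58.3 / 35.625 = 1.636 m/s
v_mean = 0.82 × 1.636 = 1.342 m/s
Q = A × v_mean = 24.2 × 1.342 = 32.47 m³/s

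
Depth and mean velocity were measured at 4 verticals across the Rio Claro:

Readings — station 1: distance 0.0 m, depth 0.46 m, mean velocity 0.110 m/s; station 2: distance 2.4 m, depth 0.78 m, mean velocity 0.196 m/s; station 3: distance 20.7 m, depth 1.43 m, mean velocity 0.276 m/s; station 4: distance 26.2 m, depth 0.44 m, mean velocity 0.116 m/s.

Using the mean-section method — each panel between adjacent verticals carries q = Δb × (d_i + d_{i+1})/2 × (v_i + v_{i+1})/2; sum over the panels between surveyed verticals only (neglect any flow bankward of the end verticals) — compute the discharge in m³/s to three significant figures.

6.01 m³/s

Panel 1-2: Δb = 2.4 m, d̄ = (0.46+0.78)/2 = 0.62, v̄ = (0.110+0.196)/2 = 0.153 → q = 2.4×0.62×0.153 = 0.2277 m³/s
Panel 2-3: Δb = 18.3 m, d̄ = (0.78+1.43)/2 = 1.105, v̄ = (0.196+0.276)/2 = 0.236 → q = 18.3×1.105×0.236 = 4.772 m³/s
Panel 3-4: Δb = 5.5 m, d̄ = (1.43+0.44)/2 = 0.935, v̄ = (0.276+0.116)/2 = 0.196 → q = 5.5×0.935×0.196 = 1.008 m³/s
Q = Σ q = 6.008 m³/s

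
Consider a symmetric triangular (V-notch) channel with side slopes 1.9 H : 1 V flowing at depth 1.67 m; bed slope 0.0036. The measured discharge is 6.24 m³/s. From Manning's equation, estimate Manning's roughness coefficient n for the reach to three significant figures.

A = z·y² = 1.9×1.67² = 5.299 m²
P = 2y√(1+z²) = 2×1.67×√(1+1.9²) = 7.171 m
R = A/P = 5.299/7.171 = 0.7389 m
n = (1/Q)·A·R^(2/3)·S^(1/2) = (1/6.24) × 5.299 × 0.8173 × 0.06000 = 0.04164

0.0416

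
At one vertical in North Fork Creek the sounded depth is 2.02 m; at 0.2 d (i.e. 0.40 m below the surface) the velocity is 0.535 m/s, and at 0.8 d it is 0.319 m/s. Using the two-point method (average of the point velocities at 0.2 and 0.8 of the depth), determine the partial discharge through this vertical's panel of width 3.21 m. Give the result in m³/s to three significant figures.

2.77 m³/s

v̄ = (0.535 + 0.319) / 2 = 0.4270 m/s
q = v̄ × d × w = 0.4270 × 2.02 × 3.21 = 2.769 m³/s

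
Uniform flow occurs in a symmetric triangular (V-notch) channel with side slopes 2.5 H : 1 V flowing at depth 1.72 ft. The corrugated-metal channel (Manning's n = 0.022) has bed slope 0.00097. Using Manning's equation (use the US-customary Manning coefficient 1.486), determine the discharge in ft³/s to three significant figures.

A = z·y² = 2.5×1.72² = 7.396 ft²
P = 2y√(1+z²) = 2×1.72×√(1+2.5²) = 9.262 ft
R = A/P = 7.396/9.262 = 0.7985 ft
Q = (1.486/n)·A·R^(2/3)·S^(1/2) = (1.486/0.022) × 7.396 × 0.7985^(2/3) × 0.00097^(1/2) = 13.39 ft³/s

13.4 ft³/s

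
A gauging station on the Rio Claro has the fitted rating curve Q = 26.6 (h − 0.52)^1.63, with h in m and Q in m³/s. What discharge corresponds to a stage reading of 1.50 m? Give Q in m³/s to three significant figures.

25.7 m³/s

Q = 26.6 × (1.50 − 0.52)^1.63 = 26.6 × 0.98^1.63 = 25.74 m³/s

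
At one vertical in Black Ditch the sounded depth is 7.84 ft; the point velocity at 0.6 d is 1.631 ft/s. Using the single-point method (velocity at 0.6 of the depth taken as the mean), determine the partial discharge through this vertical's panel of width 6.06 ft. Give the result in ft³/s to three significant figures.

v̄ = v₀.₆ = 1.631 ft/s
q = v̄ × d × w = 1.631 × 7.84 × 6.06 = 77.49 ft³/s

77.5 ft³/s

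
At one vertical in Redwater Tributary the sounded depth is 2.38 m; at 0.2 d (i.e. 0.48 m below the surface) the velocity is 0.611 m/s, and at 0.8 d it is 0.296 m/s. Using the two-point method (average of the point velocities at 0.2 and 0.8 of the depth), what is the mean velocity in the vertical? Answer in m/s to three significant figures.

0.454 m/s

v̄ = (0.611 + 0.296) / 2 = 0.4535 m/s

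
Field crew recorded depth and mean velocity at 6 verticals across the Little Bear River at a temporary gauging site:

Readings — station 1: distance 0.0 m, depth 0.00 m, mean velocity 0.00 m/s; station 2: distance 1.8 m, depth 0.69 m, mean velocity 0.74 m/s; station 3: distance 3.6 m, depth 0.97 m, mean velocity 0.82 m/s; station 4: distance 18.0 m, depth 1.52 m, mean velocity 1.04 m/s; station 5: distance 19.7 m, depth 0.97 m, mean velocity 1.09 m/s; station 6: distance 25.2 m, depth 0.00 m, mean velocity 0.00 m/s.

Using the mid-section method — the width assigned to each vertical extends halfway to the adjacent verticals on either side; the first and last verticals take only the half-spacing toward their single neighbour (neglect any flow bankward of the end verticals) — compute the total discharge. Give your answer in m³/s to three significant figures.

23.9 m³/s

w_2 = (3.6 − 0.0)/2 = 1.8 m; q_2 = 0.74 × 0.69 × 1.8 = 0.9191 m³/s
w_3 = (18.0 − 1.8)/2 = 8.1 m; q_3 = 0.82 × 0.97 × 8.1 = 6.443 m³/s
w_4 = (19.7 − 3.6)/2 = 8.05 m; q_4 = 1.04 × 1.52 × 8.05 = 12.73 m³/s
w_5 = (25.2 − 18.0)/2 = 3.6 m; q_5 = 1.09 × 0.97 × 3.6 = 3.806 m³/s
Stations 1, 6 contribute zero (depth or velocity is 0).
Q = Σ qᵢ = 23.89 m³/s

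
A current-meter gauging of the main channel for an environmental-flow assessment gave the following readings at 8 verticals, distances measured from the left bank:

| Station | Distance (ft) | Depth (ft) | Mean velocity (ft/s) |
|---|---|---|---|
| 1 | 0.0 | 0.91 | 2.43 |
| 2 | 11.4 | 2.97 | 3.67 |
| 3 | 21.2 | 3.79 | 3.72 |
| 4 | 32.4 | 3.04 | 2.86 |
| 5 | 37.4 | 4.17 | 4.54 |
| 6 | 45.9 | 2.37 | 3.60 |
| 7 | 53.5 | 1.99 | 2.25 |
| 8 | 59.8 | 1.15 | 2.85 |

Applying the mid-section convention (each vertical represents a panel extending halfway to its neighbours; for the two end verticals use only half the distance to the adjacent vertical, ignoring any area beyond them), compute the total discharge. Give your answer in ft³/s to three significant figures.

w_1 = (11.4 − 0.0)/2 = 5.7 ft; q_1 = 2.43 × 0.91 × 5.7 = 12.60 ft³/s
w_2 = (21.2 − 0.0)/2 = 10.6 ft; q_2 = 3.67 × 2.97 × 10.6 = 115.5 ft³/s
w_3 = (32.4 − 11.4)/2 = 10.5 ft; q_3 = 3.72 × 3.79 × 10.5 = 148.0 ft³/s
w_4 = (37.4 − 21.2)/2 = 8.1 ft; q_4 = 2.86 × 3.04 × 8.1 = 70.42 ft³/s
w_5 = (45.9 − 32.4)/2 = 6.75 ft; q_5 = 4.54 × 4.17 × 6.75 = 127.8 ft³/s
w_6 = (53.5 − 37.4)/2 = 8.05 ft; q_6 = 3.60 × 2.37 × 8.05 = 68.68 ft³/s
w_7 = (59.8 − 45.9)/2 = 6.95 ft; q_7 = 2.25 × 1.99 × 6.95 = 31.12 ft³/s
w_8 = (59.8 − 53.5)/2 = 3.15 ft; q_8 = 2.85 × 1.15 × 3.15 = 10.32 ft³/s
Q = Σ qᵢ = 584.5 ft³/s

585 ft³/s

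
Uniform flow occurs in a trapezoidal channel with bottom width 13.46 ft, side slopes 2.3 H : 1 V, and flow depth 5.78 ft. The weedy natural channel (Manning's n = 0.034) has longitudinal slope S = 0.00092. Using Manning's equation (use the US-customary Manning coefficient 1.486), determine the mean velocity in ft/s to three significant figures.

A = (b + z·y)·y = (13.46 + 2.3×5.78)×5.78 = 154.6 ft²
P = b + 2y√(1+z²) = 13.46 + 2×5.78×√(1+2.3²) = 42.45 ft
R = A/P = 154.6/42.45 = 3.643 ft
Q = (1.486/n)·A·R^(2/3)·S^(1/2) = (1.486/0.034) × 154.6 × 3.643^(2/3) × 0.00092^(1/2) = 485.3 ft³/s
V = Q/A = 485.3/154.6 = 3.138 ft/s

3.14 ft/s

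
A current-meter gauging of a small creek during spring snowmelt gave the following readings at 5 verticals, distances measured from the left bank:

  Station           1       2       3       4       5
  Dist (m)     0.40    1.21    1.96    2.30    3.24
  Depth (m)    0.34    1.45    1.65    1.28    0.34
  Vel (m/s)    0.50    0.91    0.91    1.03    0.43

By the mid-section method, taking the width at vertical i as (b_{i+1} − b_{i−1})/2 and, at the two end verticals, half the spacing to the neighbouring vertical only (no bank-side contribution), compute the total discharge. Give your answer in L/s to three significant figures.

2830 L/s

w_1 = (1.21 − 0.40)/2 = 0.405 m; q_1 = 0.50 × 0.34 × 0.405 = 0.06885 m³/s
w_2 = (1.96 − 0.40)/2 = 0.78 m; q_2 = 0.91 × 1.45 × 0.78 = 1.029 m³/s
w_3 = (2.30 − 1.21)/2 = 0.545 m; q_3 = 0.91 × 1.65 × 0.545 = 0.8183 m³/s
w_4 = (3.24 − 1.96)/2 = 0.64 m; q_4 = 1.03 × 1.28 × 0.64 = 0.8438 m³/s
w_5 = (3.24 − 2.30)/2 = 0.47 m; q_5 = 0.43 × 0.34 × 0.47 = 0.06871 m³/s
Q = Σ qᵢ = 2.829 m³/s
= 2.829 × 1000 = 2829 L/s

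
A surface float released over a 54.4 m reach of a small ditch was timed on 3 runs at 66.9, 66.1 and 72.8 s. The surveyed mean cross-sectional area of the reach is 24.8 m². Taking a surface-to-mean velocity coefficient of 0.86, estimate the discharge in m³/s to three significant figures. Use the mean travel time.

t̄ = (66.9 + 66.1 + 72.8) / 3 = 68.6 s
v_surface = L / t̄ = 54.4 / 68.6 = 0.7930 m/s
v_mean = 0.86 × 0.7930 = 0.6820 m/s
Q = A × v_mean = 24.8 × 0.6820 = 16.91 m³/s

16.9 m³/s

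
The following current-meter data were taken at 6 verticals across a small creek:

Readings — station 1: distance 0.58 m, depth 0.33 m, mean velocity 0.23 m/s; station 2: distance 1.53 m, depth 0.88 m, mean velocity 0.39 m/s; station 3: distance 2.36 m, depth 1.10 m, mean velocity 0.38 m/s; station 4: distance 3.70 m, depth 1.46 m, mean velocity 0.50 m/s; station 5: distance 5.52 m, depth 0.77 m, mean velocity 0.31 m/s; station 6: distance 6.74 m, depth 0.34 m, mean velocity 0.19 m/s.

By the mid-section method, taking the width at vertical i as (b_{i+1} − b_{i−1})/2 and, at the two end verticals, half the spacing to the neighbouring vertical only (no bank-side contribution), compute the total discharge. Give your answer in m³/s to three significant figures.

w_1 = (1.53 − 0.58)/2 = 0.475 m; q_1 = 0.23 × 0.33 × 0.475 = 0.03605 m³/s
w_2 = (2.36 − 0.58)/2 = 0.89 m; q_2 = 0.39 × 0.88 × 0.89 = 0.3054 m³/s
w_3 = (3.70 − 1.53)/2 = 1.085 m; q_3 = 0.38 × 1.10 × 1.085 = 0.4535 m³/s
w_4 = (5.52 − 2.36)/2 = 1.58 m; q_4 = 0.50 × 1.46 × 1.58 = 1.153 m³/s
w_5 = (6.74 − 3.70)/2 = 1.52 m; q_5 = 0.31 × 0.77 × 1.52 = 0.3628 m³/s
w_6 = (6.74 − 5.52)/2 = 0.61 m; q_6 = 0.19 × 0.34 × 0.61 = 0.03941 m³/s
Q = Σ qᵢ = 2.351 m³/s

2.35 m³/s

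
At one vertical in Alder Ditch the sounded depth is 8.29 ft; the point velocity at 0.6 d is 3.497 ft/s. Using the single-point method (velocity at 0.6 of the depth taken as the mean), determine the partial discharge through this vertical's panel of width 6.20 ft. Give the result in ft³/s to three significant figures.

180 ft³/s

v̄ = v₀.₆ = 3.497 ft/s
q = v̄ × d × w = 3.497 × 8.29 × 6.20 = 179.7 ft³/s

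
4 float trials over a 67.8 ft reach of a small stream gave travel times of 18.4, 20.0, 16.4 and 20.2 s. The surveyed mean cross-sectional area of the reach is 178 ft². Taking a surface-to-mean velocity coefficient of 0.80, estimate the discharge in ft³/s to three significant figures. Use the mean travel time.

t̄ = (18.4 + 20.0 + 16.4 + 20.2) / 4 = 18.75 s
v_surface = L / t̄ = 67.8 / 18.75 = 3.616 ft/s
v_mean = 0.80 × 3.616 = 2.893 ft/s
Q = A × v_mean = 178 × 2.893 = 514.9 ft³/s

515 ft³/s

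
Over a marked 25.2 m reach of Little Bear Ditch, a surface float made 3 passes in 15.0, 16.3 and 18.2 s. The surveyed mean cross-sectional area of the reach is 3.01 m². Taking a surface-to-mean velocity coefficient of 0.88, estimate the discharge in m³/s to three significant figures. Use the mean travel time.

t̄ = (15.0 + 16.3 + 18.2) / 3 = 16.5 s
v_surface = L / t̄ = 25.2 / 16.5 = 1.527 m/s
v_mean = 0.88 × 1.527 = 1.344 m/s
Q = A × v_mean = 3.01 × 1.344 = 4.045 m³/s

4.05 m³/s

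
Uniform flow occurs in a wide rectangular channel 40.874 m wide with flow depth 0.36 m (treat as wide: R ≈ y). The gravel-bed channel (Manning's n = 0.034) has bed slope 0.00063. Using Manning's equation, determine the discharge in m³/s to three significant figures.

A = b·y = 40.874 × 0.36 = 14.71 m²
Wide channel: R ≈ y = 0.36 m
Q = (1/n)·A·R^(2/3)·S^(1/2) = (1/0.034) × 14.71 × 0.3600^(2/3) × 0.00063^(1/2) = 5.497 m³/s

5.50 m³/s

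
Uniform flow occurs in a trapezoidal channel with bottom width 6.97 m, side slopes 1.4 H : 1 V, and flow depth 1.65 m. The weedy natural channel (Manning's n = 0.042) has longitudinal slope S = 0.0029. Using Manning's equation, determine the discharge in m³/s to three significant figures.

A = (b + z·y)·y = (6.97 + 1.4×1.65)×1.65 = 15.31 m²
P = b + 2y√(1+z²) = 6.97 + 2×1.65×√(1+1.4²) = 12.65 m
R = A/P = 15.31/12.65 = 1.211 m
Q = (1/n)·A·R^(2/3)·S^(1/2) = (1/0.042) × 15.31 × 1.211^(2/3) × 0.0029^(1/2) = 22.30 m³/s

22.3 m³/s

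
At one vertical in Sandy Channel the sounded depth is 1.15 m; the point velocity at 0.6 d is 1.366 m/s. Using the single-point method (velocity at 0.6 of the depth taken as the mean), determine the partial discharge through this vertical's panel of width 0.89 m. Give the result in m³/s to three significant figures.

1.40 m³/s

v̄ = v₀.₆ = 1.366 m/s
q = v̄ × d × w = 1.366 × 1.15 × 0.89 = 1.398 m³/s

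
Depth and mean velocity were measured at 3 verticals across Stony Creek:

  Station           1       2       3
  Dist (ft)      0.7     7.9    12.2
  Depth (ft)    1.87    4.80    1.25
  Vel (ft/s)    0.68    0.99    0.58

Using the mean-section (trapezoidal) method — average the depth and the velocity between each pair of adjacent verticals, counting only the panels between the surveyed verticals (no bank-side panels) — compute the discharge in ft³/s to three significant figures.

30.3 ft³/s

Panel 1-2: Δb = 7.2 ft, d̄ = (1.87+4.80)/2 = 3.335, v̄ = (0.68+0.99)/2 = 0.835 → q = 7.2×3.335×0.835 = 20.05 ft³/s
Panel 2-3: Δb = 4.3 ft, d̄ = (4.80+1.25)/2 = 3.025, v̄ = (0.99+0.58)/2 = 0.785 → q = 4.3×3.025×0.785 = 10.21 ft³/s
Q = Σ q = 30.26 ft³/s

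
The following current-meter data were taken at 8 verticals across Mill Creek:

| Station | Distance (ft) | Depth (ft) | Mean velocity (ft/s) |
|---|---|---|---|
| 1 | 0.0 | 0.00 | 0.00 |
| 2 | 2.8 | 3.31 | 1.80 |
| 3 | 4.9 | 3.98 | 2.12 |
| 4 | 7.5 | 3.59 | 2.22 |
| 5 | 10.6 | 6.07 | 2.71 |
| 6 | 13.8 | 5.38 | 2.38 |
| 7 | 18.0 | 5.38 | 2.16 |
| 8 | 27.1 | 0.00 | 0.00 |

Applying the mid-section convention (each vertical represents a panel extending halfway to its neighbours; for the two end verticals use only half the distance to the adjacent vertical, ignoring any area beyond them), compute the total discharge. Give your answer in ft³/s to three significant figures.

234 ft³/s

w_2 = (4.9 − 0.0)/2 = 2.45 ft; q_2 = 1.80 × 3.31 × 2.45 = 14.60 ft³/s
w_3 = (7.5 − 2.8)/2 = 2.35 ft; q_3 = 2.12 × 3.98 × 2.35 = 19.83 ft³/s
w_4 = (10.6 − 4.9)/2 = 2.85 ft; q_4 = 2.22 × 3.59 × 2.85 = 22.71 ft³/s
w_5 = (13.8 − 7.5)/2 = 3.15 ft; q_5 = 2.71 × 6.07 × 3.15 = 51.82 ft³/s
w_6 = (18.0 − 10.6)/2 = 3.7 ft; q_6 = 2.38 × 5.38 × 3.7 = 47.38 ft³/s
w_7 = (27.1 − 13.8)/2 = 6.65 ft; q_7 = 2.16 × 5.38 × 6.65 = 77.28 ft³/s
Stations 1, 8 contribute zero (depth or velocity is 0).
Q = Σ qᵢ = 233.6 ft³/s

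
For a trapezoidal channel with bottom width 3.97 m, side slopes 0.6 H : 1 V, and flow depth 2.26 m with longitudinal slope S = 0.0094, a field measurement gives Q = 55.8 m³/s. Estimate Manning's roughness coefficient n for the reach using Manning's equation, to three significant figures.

0.0249

A = (b + z·y)·y = (3.97 + 0.6×2.26)×2.26 = 12.04 m²
P = b + 2y√(1+z²) = 3.97 + 2×2.26×√(1+0.6²) = 9.241 m
R = A/P = 12.04/9.241 = 1.303 m
n = (1/Q)·A·R^(2/3)·S^(1/2) = (1/55.8) × 12.04 × 1.193 × 0.09695 = 0.02494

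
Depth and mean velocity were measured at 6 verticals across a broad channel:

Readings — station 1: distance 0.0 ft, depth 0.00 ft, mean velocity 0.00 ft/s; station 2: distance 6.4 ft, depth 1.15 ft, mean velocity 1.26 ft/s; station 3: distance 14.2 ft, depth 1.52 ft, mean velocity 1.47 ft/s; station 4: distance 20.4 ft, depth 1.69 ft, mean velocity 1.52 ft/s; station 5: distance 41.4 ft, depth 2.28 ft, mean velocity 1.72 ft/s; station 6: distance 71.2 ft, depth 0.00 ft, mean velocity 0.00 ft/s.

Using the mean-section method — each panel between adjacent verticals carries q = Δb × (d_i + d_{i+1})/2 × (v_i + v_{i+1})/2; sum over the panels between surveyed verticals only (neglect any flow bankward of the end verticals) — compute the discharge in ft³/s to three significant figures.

128 ft³/s

Panel 1-2: Δb = 6.4 ft, d̄ = (0.00+1.15)/2 = 0.575, v̄ = (0.00+1.26)/2 = 0.63 → q = 6.4×0.575×0.63 = 2.318 ft³/s
Panel 2-3: Δb = 7.8 ft, d̄ = (1.15+1.52)/2 = 1.335, v̄ = (1.26+1.47)/2 = 1.365 → q = 7.8×1.335×1.365 = 14.21 ft³/s
Panel 3-4: Δb = 6.2 ft, d̄ = (1.52+1.69)/2 = 1.605, v̄ = (1.47+1.52)/2 = 1.495 → q = 6.2×1.605×1.495 = 14.88 ft³/s
Panel 4-5: Δb = 21 ft, d̄ = (1.69+2.28)/2 = 1.985, v̄ = (1.52+1.72)/2 = 1.62 → q = 21×1.985×1.62 = 67.53 ft³/s
Panel 5-6: Δb = 29.8 ft, d̄ = (2.28+0.00)/2 = 1.14, v̄ = (1.72+0.00)/2 = 0.86 → q = 29.8×1.14×0.86 = 29.22 ft³/s
Q = Σ q = 128.2 ft³/s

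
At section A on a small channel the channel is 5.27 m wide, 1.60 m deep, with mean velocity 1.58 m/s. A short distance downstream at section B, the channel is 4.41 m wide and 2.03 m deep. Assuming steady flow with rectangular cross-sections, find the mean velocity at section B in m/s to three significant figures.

1.49 m/s

Q = A₁V₁ = (5.27×1.60) × 1.58 = 13.32 m³/s
A₂ = 4.41 × 2.03 = 8.952 m²
V₂ = Q/A₂ = 13.32/8.952 = 1.488 m/s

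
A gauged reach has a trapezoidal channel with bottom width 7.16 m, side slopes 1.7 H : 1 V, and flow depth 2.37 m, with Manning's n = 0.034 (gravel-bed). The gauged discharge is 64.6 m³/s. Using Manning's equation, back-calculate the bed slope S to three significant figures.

0.00365

A = (b + z·y)·y = (7.16 + 1.7×2.37)×2.37 = 26.52 m²
P = b + 2y√(1+z²) = 7.16 + 2×2.37×√(1+1.7²) = 16.51 m
R = A/P = 26.52/16.51 = 1.606 m
S = (Q·n / (1·A·R^(2/3)))² = (64.6×0.034 / (1×26.52×1.372))² = 0.003647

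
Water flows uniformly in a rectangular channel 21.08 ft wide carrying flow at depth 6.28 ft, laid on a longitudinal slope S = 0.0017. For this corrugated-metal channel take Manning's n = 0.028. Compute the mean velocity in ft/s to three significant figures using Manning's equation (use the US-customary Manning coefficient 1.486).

5.45 ft/s

A = b·y = 21.08 × 6.28 = 132.4 ft²
P = b + 2y = 21.08 + 2×6.28 = 33.64 ft
R = A/P = 132.4/33.64 = 3.935 ft
Q = (1.486/n)·A·R^(2/3)·S^(1/2) = (1.486/0.028) × 132.4 × 3.935^(2/3) × 0.0017^(1/2) = 722.0 ft³/s
V = Q/A = 722.0/132.4 = 5.454 ft/s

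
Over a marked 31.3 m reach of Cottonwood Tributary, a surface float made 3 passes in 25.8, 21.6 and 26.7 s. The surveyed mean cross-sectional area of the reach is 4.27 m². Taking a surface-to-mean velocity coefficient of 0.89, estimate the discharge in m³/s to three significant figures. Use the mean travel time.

4.82 m³/s

t̄ = (25.8 + 21.6 + 26.7) / 3 = 24.7 s
v_surface = L / t̄ = 31.3 / 24.7 = 1.267 m/s
v_mean = 0.89 × 1.267 = 1.128 m/s
Q = A × v_mean = 4.27 × 1.128 = 4.816 m³/s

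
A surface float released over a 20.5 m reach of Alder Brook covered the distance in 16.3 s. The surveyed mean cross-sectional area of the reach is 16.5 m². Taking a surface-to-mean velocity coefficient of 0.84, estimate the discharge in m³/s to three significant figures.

v_surface = L / t̄ = 20.5 / 16.3 = 1.258 m/s
v_mean = 0.84 × 1.258 = 1.056 m/s
Q = A × v_mean = 16.5 × 1.056 = 17.43 m³/s

17.4 m³/s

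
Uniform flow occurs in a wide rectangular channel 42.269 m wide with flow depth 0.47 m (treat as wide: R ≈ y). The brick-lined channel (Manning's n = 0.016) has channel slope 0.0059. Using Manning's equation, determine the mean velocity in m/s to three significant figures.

2.90 m/s

A = b·y = 42.269 × 0.47 = 19.87 m²
Wide channel: R ≈ y = 0.47 m
Q = (1/n)·A·R^(2/3)·S^(1/2) = (1/0.016) × 19.87 × 0.4700^(2/3) × 0.0059^(1/2) = 57.65 m³/s
V = Q/A = 57.65/19.87 = 2.902 m/s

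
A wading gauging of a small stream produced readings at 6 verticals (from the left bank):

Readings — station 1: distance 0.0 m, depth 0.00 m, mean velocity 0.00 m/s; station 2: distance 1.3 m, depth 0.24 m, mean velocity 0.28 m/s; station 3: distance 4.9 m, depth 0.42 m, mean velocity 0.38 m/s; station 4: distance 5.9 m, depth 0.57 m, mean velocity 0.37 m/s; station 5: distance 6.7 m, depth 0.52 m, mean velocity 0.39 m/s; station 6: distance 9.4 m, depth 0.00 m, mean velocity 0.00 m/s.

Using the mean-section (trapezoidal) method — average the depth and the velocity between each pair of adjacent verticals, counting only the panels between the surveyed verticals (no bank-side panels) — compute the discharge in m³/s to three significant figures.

Panel 1-2: Δb = 1.3 m, d̄ = (0.00+0.24)/2 = 0.12, v̄ = (0.00+0.28)/2 = 0.14 → q = 1.3×0.12×0.14 = 0.02184 m³/s
Panel 2-3: Δb = 3.6 m, d̄ = (0.24+0.42)/2 = 0.33, v̄ = (0.28+0.38)/2 = 0.33 → q = 3.6×0.33×0.33 = 0.3920 m³/s
Panel 3-4: Δb = 1 m, d̄ = (0.42+0.57)/2 = 0.495, v̄ = (0.38+0.37)/2 = 0.375 → q = 1×0.495×0.375 = 0.1856 m³/s
Panel 4-5: Δb = 0.8 m, d̄ = (0.57+0.52)/2 = 0.545, v̄ = (0.37+0.39)/2 = 0.38 → q = 0.8×0.545×0.38 = 0.1657 m³/s
Panel 5-6: Δb = 2.7 m, d̄ = (0.52+0.00)/2 = 0.26, v̄ = (0.39+0.00)/2 = 0.195 → q = 2.7×0.26×0.195 = 0.1369 m³/s
Q = Σ q = 0.9021 m³/s

0.902 m³/s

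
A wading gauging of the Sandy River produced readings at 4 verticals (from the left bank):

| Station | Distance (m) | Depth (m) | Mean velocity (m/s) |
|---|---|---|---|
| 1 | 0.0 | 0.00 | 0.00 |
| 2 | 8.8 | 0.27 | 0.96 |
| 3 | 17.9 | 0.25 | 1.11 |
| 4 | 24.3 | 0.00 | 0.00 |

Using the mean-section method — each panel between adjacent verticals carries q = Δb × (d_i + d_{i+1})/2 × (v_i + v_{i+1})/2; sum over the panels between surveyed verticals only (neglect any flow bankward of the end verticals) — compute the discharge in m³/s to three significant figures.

3.46 m³/s

Panel 1-2: Δb = 8.8 m, d̄ = (0.00+0.27)/2 = 0.135, v̄ = (0.00+0.96)/2 = 0.48 → q = 8.8×0.135×0.48 = 0.5702 m³/s
Panel 2-3: Δb = 9.1 m, d̄ = (0.27+0.25)/2 = 0.26, v̄ = (0.96+1.11)/2 = 1.035 → q = 9.1×0.26×1.035 = 2.449 m³/s
Panel 3-4: Δb = 6.4 m, d̄ = (0.25+0.00)/2 = 0.125, v̄ = (1.11+0.00)/2 = 0.555 → q = 6.4×0.125×0.555 = 0.4440 m³/s
Q = Σ q = 3.463 m³/s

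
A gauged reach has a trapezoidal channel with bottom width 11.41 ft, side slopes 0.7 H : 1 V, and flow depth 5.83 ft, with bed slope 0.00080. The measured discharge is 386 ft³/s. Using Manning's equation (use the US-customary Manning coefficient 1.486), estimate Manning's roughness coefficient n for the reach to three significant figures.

A = (b + z·y)·y = (11.41 + 0.7×5.83)×5.83 = 90.31 ft²
P = b + 2y√(1+z²) = 11.41 + 2×5.83×√(1+0.7²) = 25.64 ft
R = A/P = 90.31/25.64 = 3.522 ft
n = (1.486/Q)·A·R^(2/3)·S^(1/2) = (1.486/386) × 90.31 × 2.315 × 0.02828 = 0.02276

0.0228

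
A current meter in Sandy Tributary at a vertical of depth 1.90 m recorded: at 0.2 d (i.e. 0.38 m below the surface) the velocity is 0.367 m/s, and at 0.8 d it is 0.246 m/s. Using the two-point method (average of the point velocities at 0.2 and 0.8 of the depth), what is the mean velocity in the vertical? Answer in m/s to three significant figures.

v̄ = (0.367 + 0.246) / 2 = 0.3065 m/s

0.307 m/s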